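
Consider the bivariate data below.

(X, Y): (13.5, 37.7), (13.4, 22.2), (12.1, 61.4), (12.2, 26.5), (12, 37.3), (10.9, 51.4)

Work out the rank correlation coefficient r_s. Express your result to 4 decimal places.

-0.4286

Rank X: 6, 5, 3, 4, 2, 1
Rank Y: 4, 1, 6, 2, 3, 5
d = rank(X) − rank(Y): 2, 4, -3, 2, -1, -4; Σd² = 50
ρ = 1 − 6Σd² / [n(n²−1)] = 1 − 6×50 / (6×35) = 1 − 300/210 ≈ -0.4286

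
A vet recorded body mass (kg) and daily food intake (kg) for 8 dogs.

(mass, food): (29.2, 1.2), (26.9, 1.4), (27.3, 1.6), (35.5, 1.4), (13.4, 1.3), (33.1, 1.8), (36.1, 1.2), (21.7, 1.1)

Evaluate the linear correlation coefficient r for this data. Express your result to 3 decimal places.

0.274

n = 8, Σx = 223.2, Σy = 11, Σx² = 6631.06, Σy² = 15.5, Σxy = 310.27
nΣxy − ΣxΣy = 2482.16 − 2455.2 = 26.96
nΣx² − (Σx)² = 53048.48 − 49818.24 = 3230.24; nΣy² − (Σy)² = 124 − 121 = 3
r = 26.96 / √(3230.24 × 3) = 26.96 / 98.4415 ≈ 0.274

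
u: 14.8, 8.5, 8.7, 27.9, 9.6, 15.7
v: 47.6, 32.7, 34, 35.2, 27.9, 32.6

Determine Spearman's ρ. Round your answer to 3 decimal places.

Rank u: 4, 1, 2, 6, 3, 5
Rank v: 6, 3, 4, 5, 1, 2
d = rank(u) − rank(v): -2, -2, -2, 1, 2, 3; Σd² = 26
ρ = 1 − 6Σd² / [n(n²−1)] = 1 − 6×26 / (6×35) = 1 − 156/210 ≈ 0.257

0.257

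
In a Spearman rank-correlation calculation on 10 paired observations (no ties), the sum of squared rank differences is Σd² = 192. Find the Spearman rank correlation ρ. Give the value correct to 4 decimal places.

-0.1636

ρ = 1 − 6Σd² / [n(n²−1)] = 1 − 6×192 / (10×99)
  = 1 − 1152/990 = 1 − 1.16364 ≈ -0.1636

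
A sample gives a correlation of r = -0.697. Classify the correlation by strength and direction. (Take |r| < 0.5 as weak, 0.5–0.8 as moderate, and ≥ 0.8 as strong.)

r = -0.697 < 0 so the relationship is negative.
|r| = 0.697, which falls in the moderate range.

moderate negative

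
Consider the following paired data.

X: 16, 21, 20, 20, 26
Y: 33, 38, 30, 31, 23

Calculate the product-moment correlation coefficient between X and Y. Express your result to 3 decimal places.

n = 5, ΣX = 103, ΣY = 155, ΣX² = 2173, ΣY² = 4923, ΣXY = 3144
nΣXY − ΣXΣY = 15720 − 15965 = -245
nΣX² − (ΣX)² = 10865 − 10609 = 256; nΣY² − (ΣY)² = 24615 − 24025 = 590
r = -245 / √(256 × 590) = -245 / 388.6386 ≈ -0.630

-0.630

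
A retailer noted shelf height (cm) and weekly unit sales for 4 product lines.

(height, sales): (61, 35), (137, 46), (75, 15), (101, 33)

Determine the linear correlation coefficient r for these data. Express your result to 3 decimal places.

n = 4, Σx = 374, Σy = 129, Σx² = 38316, Σy² = 4655, Σxy = 12895
nΣxy − ΣxΣy = 51580 − 48246 = 3334
nΣx² − (Σx)² = 153264 − 139876 = 13388; nΣy² − (Σy)² = 18620 − 16641 = 1979
r = 3334 / √(13388 × 1979) = 3334 / 5147.3150 ≈ 0.648

0.648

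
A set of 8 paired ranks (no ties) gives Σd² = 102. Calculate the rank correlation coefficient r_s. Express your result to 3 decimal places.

ρ = 1 − 6Σd² / [n(n²−1)] = 1 − 6×102 / (8×63)
  = 1 − 612/504 = 1 − 1.2143 ≈ -0.214

-0.214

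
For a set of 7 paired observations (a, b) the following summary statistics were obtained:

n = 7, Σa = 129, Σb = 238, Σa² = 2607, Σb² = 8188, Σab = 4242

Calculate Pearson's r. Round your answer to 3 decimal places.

-0.970

r = (nΣab − ΣaΣb) / √[(nΣa² − (Σa)²)(nΣb² − (Σb)²)]
Numerator: 7×4242 − 129×238 = -1008
Denominator: √[(18249 − 16641)(57316 − 56644)] = √[1608 × 672] = 1039.5076
r = -1008 / 1039.5076 ≈ -0.970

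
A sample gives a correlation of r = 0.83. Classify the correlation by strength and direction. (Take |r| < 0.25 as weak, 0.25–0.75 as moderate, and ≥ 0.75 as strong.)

r = 0.83 > 0 so the relationship is positive.
|r| = 0.83, which falls in the strong range.

strong positive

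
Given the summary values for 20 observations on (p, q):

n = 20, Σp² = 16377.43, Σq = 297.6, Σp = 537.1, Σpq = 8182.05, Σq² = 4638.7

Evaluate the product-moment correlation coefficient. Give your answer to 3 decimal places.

0.296

r = (nΣpq − ΣpΣq) / √[(nΣp² − (Σp)²)(nΣq² − (Σq)²)]
Numerator: 20×8182.05 − 537.1×297.6 = 3800.04
Denominator: √[(327548.6 − 288476.41)(92774 − 88565.76)] = √[39072.19 × 4208.24] = 12822.8372
r = 3800.04 / 12822.8372 ≈ 0.296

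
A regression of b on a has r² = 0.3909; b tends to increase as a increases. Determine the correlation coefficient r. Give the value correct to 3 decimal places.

0.625

|r| = √0.3909 = 0.625
The association is positive, so r = 0.625.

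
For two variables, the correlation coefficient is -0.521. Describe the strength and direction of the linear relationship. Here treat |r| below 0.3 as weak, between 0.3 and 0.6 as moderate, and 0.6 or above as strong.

moderate negative

r = -0.521 < 0 so the relationship is negative.
|r| = 0.521, which falls in the moderate range.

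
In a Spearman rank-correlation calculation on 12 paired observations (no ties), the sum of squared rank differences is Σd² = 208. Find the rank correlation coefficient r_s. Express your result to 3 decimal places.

ρ = 1 − 6Σd² / [n(n²−1)] = 1 − 6×208 / (12×143)
  = 1 − 1248/1716 = 1 − 0.7273 ≈ 0.273

0.273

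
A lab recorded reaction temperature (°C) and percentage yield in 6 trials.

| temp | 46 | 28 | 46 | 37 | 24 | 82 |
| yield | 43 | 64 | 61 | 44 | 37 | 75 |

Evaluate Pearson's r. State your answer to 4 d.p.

n = 6, Σx = 263, Σy = 324, Σx² = 13685, Σy² = 18596, Σxy = 15242
nΣxy − ΣxΣy = 91452 − 85212 = 6240
nΣx² − (Σx)² = 82110 − 69169 = 12941; nΣy² − (Σy)² = 111576 − 104976 = 6600
r = 6240 / √(12941 × 6600) = 6240 / 9241.7855 ≈ 0.6752

0.6752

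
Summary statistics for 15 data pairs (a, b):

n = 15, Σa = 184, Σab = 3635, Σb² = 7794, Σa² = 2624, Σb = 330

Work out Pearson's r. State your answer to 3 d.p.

-0.933

r = (nΣab − ΣaΣb) / √[(nΣa² − (Σa)²)(nΣb² − (Σb)²)]
Numerator: 15×3635 − 184×330 = -6195
Denominator: √[(39360 − 33856)(116910 − 108900)] = √[5504 × 8010] = 6639.8072
r = -6195 / 6639.8072 ≈ -0.933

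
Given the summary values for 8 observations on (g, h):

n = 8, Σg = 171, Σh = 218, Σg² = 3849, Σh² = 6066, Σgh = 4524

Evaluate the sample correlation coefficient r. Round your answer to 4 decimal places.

r = (nΣgh − ΣgΣh) / √[(nΣg² − (Σg)²)(nΣh² − (Σh)²)]
Numerator: 8×4524 − 171×218 = -1086
Denominator: √[(30792 − 29241)(48528 − 47524)] = √[1551 × 1004] = 1247.8798
r = -1086 / 1247.8798 ≈ -0.8703

-0.8703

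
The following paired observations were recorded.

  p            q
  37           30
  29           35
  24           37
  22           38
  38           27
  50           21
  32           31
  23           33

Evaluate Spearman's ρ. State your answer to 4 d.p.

Rank p: 6, 4, 3, 1, 7, 8, 5, 2
Rank q: 3, 6, 7, 8, 2, 1, 4, 5
d = rank(p) − rank(q): 3, -2, -4, -7, 5, 7, 1, -3; Σd² = 162
ρ = 1 − 6Σd² / [n(n²−1)] = 1 − 6×162 / (8×63) = 1 − 972/504 ≈ -0.9286

-0.9286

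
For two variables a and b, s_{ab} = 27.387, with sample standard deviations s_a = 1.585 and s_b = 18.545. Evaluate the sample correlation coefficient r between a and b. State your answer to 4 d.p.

0.9317

r = Cov(a,b) / (s_a · s_b) = 27.387 / (1.585 × 18.545)
  = 27.387 / 29.3938 ≈ 0.9317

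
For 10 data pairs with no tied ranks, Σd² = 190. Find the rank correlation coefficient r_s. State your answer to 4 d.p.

-0.1515

ρ = 1 − 6Σd² / [n(n²−1)] = 1 − 6×190 / (10×99)
  = 1 − 1140/990 = 1 − 1.15152 ≈ -0.1515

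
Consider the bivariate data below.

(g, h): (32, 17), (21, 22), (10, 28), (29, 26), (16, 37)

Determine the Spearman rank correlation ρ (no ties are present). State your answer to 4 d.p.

Rank g: 5, 3, 1, 4, 2
Rank h: 1, 2, 4, 3, 5
d = rank(g) − rank(h): 4, 1, -3, 1, -3; Σd² = 36
ρ = 1 − 6Σd² / [n(n²−1)] = 1 − 6×36 / (5×24) = 1 − 216/120 ≈ -0.8000

-0.8000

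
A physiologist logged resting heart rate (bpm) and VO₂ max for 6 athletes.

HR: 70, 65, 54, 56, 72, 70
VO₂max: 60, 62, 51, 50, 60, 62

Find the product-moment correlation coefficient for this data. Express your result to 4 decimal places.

n = 6, Σx = 387, Σy = 345, Σx² = 25261, Σy² = 19989, Σxy = 22444
nΣxy − ΣxΣy = 134664 − 133515 = 1149
nΣx² − (Σx)² = 151566 − 149769 = 1797; nΣy² − (Σy)² = 119934 − 119025 = 909
r = 1149 / √(1797 × 909) = 1149 / 1278.0739 ≈ 0.8990

0.8990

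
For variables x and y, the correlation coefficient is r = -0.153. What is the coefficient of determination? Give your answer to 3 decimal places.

r² = (-0.153)² = 0.023

0.023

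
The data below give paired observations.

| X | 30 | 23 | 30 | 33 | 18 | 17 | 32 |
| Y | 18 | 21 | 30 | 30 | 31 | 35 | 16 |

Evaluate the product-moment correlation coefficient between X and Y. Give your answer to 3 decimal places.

-0.517

n = 7, ΣX = 183, ΣY = 181, ΣX² = 5055, ΣY² = 5007, ΣXY = 4578
nΣXY − ΣXΣY = 32046 − 33123 = -1077
nΣX² − (ΣX)² = 35385 − 33489 = 1896; nΣY² − (ΣY)² = 35049 − 32761 = 2288
r = -1077 / √(1896 × 2288) = -1077 / 2082.7981 ≈ -0.517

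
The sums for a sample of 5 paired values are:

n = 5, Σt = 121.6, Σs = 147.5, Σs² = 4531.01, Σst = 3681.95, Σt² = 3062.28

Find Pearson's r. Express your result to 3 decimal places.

r = (nΣst − ΣsΣt) / √[(nΣs² − (Σs)²)(nΣt² − (Σt)²)]
Numerator: 5×3681.95 − 147.5×121.6 = 473.75
Denominator: √[(22655.05 − 21756.25)(15311.4 − 14786.56)] = √[898.8 × 524.84] = 686.8233
r = 473.75 / 686.8233 ≈ 0.690

0.690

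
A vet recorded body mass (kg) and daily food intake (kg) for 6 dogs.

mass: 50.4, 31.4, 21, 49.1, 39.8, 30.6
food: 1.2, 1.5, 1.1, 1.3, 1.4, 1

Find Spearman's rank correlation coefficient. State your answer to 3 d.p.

Rank mass: 6, 3, 1, 5, 4, 2
Rank food: 3, 6, 2, 4, 5, 1
d = rank(mass) − rank(food): 3, -3, -1, 1, -1, 1; Σd² = 22
ρ = 1 − 6Σd² / [n(n²−1)] = 1 − 6×22 / (6×35) = 1 − 132/210 ≈ 0.371

0.371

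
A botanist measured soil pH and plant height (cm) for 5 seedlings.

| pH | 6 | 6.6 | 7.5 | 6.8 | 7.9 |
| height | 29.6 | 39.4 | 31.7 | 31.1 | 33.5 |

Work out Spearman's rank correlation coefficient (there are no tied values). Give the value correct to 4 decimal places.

0.4000

Rank pH: 1, 2, 4, 3, 5
Rank height: 1, 5, 3, 2, 4
d = rank(pH) − rank(height): 0, -3, 1, 1, 1; Σd² = 12
ρ = 1 − 6Σd² / [n(n²−1)] = 1 − 6×12 / (5×24) = 1 − 72/120 ≈ 0.4000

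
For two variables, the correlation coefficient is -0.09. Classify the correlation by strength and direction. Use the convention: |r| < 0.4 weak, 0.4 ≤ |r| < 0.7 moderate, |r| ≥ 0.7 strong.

weak negative

r = -0.09 < 0 so the relationship is negative.
|r| = 0.09, which falls in the weak range.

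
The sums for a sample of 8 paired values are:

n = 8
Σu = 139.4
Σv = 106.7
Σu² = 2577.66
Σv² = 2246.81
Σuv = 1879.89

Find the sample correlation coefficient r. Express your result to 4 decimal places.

r = (nΣuv − ΣuΣv) / √[(nΣu² − (Σu)²)(nΣv² − (Σv)²)]
Numerator: 8×1879.89 − 139.4×106.7 = 165.14
Denominator: √[(20621.28 − 19432.36)(17974.48 − 11384.89)] = √[1188.92 × 6589.59] = 2799.0169
r = 165.14 / 2799.0169 ≈ 0.0590

0.0590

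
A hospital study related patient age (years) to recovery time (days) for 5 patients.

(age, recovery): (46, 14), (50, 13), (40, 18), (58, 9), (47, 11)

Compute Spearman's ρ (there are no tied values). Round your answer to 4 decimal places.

-0.9000

Rank age: 2, 4, 1, 5, 3
Rank recovery: 4, 3, 5, 1, 2
d = rank(age) − rank(recovery): -2, 1, -4, 4, 1; Σd² = 38
ρ = 1 − 6Σd² / [n(n²−1)] = 1 − 6×38 / (5×24) = 1 − 228/120 ≈ -0.9000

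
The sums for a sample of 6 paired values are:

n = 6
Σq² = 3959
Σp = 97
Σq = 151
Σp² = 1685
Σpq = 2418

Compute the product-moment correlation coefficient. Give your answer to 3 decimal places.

-0.170

r = (nΣpq − ΣpΣq) / √[(nΣp² − (Σp)²)(nΣq² − (Σq)²)]
Numerator: 6×2418 − 97×151 = -139
Denominator: √[(10110 − 9409)(23754 − 22801)] = √[701 × 953] = 817.3451
r = -139 / 817.3451 ≈ -0.170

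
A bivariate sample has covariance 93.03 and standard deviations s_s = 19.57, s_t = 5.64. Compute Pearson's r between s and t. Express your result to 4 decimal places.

r = Cov(s,t) / (s_s · s_t) = 93.03 / (19.57 × 5.64)
  = 93.03 / 110.3748 ≈ 0.8429

0.8429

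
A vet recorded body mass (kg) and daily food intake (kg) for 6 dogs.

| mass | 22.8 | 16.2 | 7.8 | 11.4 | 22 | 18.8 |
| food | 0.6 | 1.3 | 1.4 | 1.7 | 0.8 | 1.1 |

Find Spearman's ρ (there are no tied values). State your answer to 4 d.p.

Rank mass: 6, 3, 1, 2, 5, 4
Rank food: 1, 4, 5, 6, 2, 3
d = rank(mass) − rank(food): 5, -1, -4, -4, 3, 1; Σd² = 68
ρ = 1 − 6Σd² / [n(n²−1)] = 1 − 6×68 / (6×35) = 1 − 408/210 ≈ -0.9429

-0.9429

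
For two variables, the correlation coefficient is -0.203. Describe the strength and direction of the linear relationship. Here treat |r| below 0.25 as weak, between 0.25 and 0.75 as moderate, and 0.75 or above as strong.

r = -0.203 < 0 so the relationship is negative.
|r| = 0.203, which falls in the weak range.

weak negative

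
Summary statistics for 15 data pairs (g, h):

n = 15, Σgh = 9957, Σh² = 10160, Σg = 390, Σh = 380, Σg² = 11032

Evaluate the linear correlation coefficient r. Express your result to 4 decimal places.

0.1116

r = (nΣgh − ΣgΣh) / √[(nΣg² − (Σg)²)(nΣh² − (Σh)²)]
Numerator: 15×9957 − 390×380 = 1155
Denominator: √[(165480 − 152100)(152400 − 144400)] = √[13380 × 8000] = 10346.0137
r = 1155 / 10346.0137 ≈ 0.1116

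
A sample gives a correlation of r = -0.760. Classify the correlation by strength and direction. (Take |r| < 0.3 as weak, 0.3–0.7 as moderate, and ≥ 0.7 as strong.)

strong negative

r = -0.760 < 0 so the relationship is negative.
|r| = 0.760, which falls in the strong range.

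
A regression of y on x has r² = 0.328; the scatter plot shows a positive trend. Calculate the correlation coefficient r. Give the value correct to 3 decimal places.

|r| = √0.328 = 0.573
The association is positive, so r = 0.573.

0.573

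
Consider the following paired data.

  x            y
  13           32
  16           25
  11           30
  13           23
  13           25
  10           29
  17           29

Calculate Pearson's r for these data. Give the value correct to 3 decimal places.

n = 7, Σx = 93, Σy = 193, Σx² = 1273, Σy² = 5385, Σxy = 2553
nΣxy − ΣxΣy = 17871 − 17949 = -78
nΣx² − (Σx)² = 8911 − 8649 = 262; nΣy² − (Σy)² = 37695 − 37249 = 446
r = -78 / √(262 × 446) = -78 / 341.8362 ≈ -0.228

-0.228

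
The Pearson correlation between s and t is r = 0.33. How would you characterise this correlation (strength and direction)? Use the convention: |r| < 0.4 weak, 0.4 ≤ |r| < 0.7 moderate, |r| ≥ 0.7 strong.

weak positive

r = 0.33 > 0 so the relationship is positive.
|r| = 0.33, which falls in the weak range.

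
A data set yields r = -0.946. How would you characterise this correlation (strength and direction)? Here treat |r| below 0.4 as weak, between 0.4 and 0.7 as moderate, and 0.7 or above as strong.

strong negative

r = -0.946 < 0 so the relationship is negative.
|r| = 0.946, which falls in the strong range.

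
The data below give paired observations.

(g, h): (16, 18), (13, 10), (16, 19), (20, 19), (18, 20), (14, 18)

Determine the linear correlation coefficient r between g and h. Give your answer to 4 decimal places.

n = 6, Σg = 97, Σh = 104, Σg² = 1601, Σh² = 1870, Σgh = 1714
nΣgh − ΣgΣh = 10284 − 10088 = 196
nΣg² − (Σg)² = 9606 − 9409 = 197; nΣh² − (Σh)² = 11220 − 10816 = 404
r = 196 / √(197 × 404) = 196 / 282.1135 ≈ 0.6948

0.6948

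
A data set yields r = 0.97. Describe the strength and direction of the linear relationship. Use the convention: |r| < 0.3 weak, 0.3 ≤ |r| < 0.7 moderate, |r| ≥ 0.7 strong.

strong positive

r = 0.97 > 0 so the relationship is positive.
|r| = 0.97, which falls in the strong range.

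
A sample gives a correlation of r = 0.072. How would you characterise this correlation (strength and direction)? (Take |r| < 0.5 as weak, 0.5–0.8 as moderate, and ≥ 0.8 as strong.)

r = 0.072 > 0 so the relationship is positive.
|r| = 0.072, which falls in the weak range.

weak positive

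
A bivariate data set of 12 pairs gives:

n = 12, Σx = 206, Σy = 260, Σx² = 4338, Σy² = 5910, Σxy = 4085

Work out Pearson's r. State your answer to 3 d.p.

-0.803

r = (nΣxy − ΣxΣy) / √[(nΣx² − (Σx)²)(nΣy² − (Σy)²)]
Numerator: 12×4085 − 206×260 = -4540
Denominator: √[(52056 − 42436)(70920 − 67600)] = √[9620 × 3320] = 5651.4069
r = -4540 / 5651.4069 ≈ -0.803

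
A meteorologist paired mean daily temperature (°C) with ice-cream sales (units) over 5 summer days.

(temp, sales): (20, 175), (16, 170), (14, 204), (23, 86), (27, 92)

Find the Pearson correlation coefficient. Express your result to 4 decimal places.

n = 5, Σx = 100, Σy = 727, Σx² = 2110, Σy² = 117001, Σxy = 13538
nΣxy − ΣxΣy = 67690 − 72700 = -5010
nΣx² − (Σx)² = 10550 − 10000 = 550; nΣy² − (Σy)² = 585005 − 528529 = 56476
r = -5010 / √(550 × 56476) = -5010 / 5573.3114 ≈ -0.8989

-0.8989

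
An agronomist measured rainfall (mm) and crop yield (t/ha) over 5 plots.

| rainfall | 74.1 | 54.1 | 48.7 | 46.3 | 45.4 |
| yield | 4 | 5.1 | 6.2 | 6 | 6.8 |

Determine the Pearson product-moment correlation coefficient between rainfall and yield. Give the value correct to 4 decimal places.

n = 5, Σx = 268.6, Σy = 28.1, Σx² = 14994.16, Σy² = 162.69, Σxy = 1460.77
nΣxy − ΣxΣy = 7303.85 − 7547.66 = -243.81
nΣx² − (Σx)² = 74970.8 − 72145.96 = 2824.84; nΣy² − (Σy)² = 813.45 − 789.61 = 23.84
r = -243.81 / √(2824.84 × 23.84) = -243.81 / 259.5076 ≈ -0.9395

-0.9395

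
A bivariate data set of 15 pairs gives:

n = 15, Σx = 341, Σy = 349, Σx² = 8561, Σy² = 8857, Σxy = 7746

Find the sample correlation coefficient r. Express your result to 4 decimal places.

-0.2434

r = (nΣxy − ΣxΣy) / √[(nΣx² − (Σx)²)(nΣy² − (Σy)²)]
Numerator: 15×7746 − 341×349 = -2819
Denominator: √[(128415 − 116281)(132855 − 121801)] = √[12134 × 11054] = 11581.4177
r = -2819 / 11581.4177 ≈ -0.2434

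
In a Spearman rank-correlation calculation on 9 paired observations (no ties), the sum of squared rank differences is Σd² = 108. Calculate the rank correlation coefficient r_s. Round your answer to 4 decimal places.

ρ = 1 − 6Σd² / [n(n²−1)] = 1 − 6×108 / (9×80)
  = 1 − 648/720 = 1 − 0.90000 ≈ 0.1000

0.1000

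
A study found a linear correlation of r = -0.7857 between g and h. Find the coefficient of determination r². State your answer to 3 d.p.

0.617

r² = (-0.7857)² = 0.617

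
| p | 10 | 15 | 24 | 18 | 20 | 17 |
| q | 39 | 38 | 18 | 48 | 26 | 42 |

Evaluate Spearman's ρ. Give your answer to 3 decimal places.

Rank p: 1, 2, 6, 4, 5, 3
Rank q: 4, 3, 1, 6, 2, 5
d = rank(p) − rank(q): -3, -1, 5, -2, 3, -2; Σd² = 52
ρ = 1 − 6Σd² / [n(n²−1)] = 1 − 6×52 / (6×35) = 1 − 312/210 ≈ -0.486

-0.486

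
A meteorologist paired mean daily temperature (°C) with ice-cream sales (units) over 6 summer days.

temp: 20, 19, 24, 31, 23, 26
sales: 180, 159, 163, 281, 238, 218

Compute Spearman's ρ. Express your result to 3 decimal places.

Rank temp: 2, 1, 4, 6, 3, 5
Rank sales: 3, 1, 2, 6, 5, 4
d = rank(temp) − rank(sales): -1, 0, 2, 0, -2, 1; Σd² = 10
ρ = 1 − 6Σd² / [n(n²−1)] = 1 − 6×10 / (6×35) = 1 − 60/210 ≈ 0.714

0.714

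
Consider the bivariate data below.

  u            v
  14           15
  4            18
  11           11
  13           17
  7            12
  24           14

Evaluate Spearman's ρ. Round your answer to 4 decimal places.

-0.1429

Rank u: 5, 1, 3, 4, 2, 6
Rank v: 4, 6, 1, 5, 2, 3
d = rank(u) − rank(v): 1, -5, 2, -1, 0, 3; Σd² = 40
ρ = 1 − 6Σd² / [n(n²−1)] = 1 − 6×40 / (6×35) = 1 − 240/210 ≈ -0.1429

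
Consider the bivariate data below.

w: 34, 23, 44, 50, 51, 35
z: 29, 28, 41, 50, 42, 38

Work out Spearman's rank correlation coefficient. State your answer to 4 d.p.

0.9429

Rank w: 2, 1, 4, 5, 6, 3
Rank z: 2, 1, 4, 6, 5, 3
d = rank(w) − rank(z): 0, 0, 0, -1, 1, 0; Σd² = 2
ρ = 1 − 6Σd² / [n(n²−1)] = 1 − 6×2 / (6×35) = 1 − 12/210 ≈ 0.9429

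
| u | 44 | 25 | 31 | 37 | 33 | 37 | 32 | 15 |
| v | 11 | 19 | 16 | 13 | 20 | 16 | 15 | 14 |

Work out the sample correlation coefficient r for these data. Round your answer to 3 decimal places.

n = 8, Σu = 254, Σv = 124, Σu² = 8598, Σv² = 1984, Σuv = 3878
nΣuv − ΣuΣv = 31024 − 31496 = -472
nΣu² − (Σu)² = 68784 − 64516 = 4268; nΣv² − (Σv)² = 15872 − 15376 = 496
r = -472 / √(4268 × 496) = -472 / 1454.9667 ≈ -0.324

-0.324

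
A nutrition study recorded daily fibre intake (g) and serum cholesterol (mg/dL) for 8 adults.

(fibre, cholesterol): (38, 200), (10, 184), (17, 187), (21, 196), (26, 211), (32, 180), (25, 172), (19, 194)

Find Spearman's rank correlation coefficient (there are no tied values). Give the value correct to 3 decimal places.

Rank fibre: 8, 1, 2, 4, 6, 7, 5, 3
Rank cholesterol: 7, 3, 4, 6, 8, 2, 1, 5
d = rank(fibre) − rank(cholesterol): 1, -2, -2, -2, -2, 5, 4, -2; Σd² = 62
ρ = 1 − 6Σd² / [n(n²−1)] = 1 − 6×62 / (8×63) = 1 − 372/504 ≈ 0.262

0.262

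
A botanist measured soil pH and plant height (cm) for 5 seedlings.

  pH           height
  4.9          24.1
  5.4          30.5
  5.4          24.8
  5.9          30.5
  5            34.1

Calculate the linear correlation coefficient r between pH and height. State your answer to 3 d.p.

n = 5, Σx = 26.6, Σy = 144, Σx² = 142.14, Σy² = 4219.16, Σxy = 767.16
nΣxy − ΣxΣy = 3835.8 − 3830.4 = 5.4
nΣx² − (Σx)² = 710.7 − 707.56 = 3.14; nΣy² − (Σy)² = 21095.8 − 20736 = 359.8
r = 5.4 / √(3.14 × 359.8) = 5.4 / 33.6121 ≈ 0.161

0.161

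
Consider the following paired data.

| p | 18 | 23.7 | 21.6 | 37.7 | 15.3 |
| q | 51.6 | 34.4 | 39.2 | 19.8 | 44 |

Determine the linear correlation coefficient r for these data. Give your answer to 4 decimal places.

-0.9318

n = 5, Σp = 116.3, Σq = 189, Σp² = 3007.63, Σq² = 7710.6, Σpq = 4010.46
nΣpq − ΣpΣq = 20052.3 − 21980.7 = -1928.4
nΣp² − (Σp)² = 15038.15 − 13525.69 = 1512.46; nΣq² − (Σq)² = 38553 − 35721 = 2832
r = -1928.4 / √(1512.46 × 2832) = -1928.4 / 2069.6103 ≈ -0.9318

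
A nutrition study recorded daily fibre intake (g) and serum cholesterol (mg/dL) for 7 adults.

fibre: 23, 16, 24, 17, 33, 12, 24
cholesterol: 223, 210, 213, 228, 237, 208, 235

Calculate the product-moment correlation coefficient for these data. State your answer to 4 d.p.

n = 7, Σx = 149, Σy = 1554, Σx² = 3459, Σy² = 345840, Σxy = 33434
nΣxy − ΣxΣy = 234038 − 231546 = 2492
nΣx² − (Σx)² = 24213 − 22201 = 2012; nΣy² − (Σy)² = 2420880 − 2414916 = 5964
r = 2492 / √(2012 × 5964) = 2492 / 3464.0393 ≈ 0.7194

0.7194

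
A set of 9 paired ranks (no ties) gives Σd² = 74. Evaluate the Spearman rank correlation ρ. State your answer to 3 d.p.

ρ = 1 − 6Σd² / [n(n²−1)] = 1 − 6×74 / (9×80)
  = 1 − 444/720 = 1 − 0.6167 ≈ 0.383

0.383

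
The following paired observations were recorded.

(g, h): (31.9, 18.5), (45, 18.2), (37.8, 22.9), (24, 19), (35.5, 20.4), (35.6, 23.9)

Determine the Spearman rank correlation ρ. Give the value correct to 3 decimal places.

0.029

Rank g: 2, 6, 5, 1, 3, 4
Rank h: 2, 1, 5, 3, 4, 6
d = rank(g) − rank(h): 0, 5, 0, -2, -1, -2; Σd² = 34
ρ = 1 − 6Σd² / [n(n²−1)] = 1 − 6×34 / (6×35) = 1 − 204/210 ≈ 0.029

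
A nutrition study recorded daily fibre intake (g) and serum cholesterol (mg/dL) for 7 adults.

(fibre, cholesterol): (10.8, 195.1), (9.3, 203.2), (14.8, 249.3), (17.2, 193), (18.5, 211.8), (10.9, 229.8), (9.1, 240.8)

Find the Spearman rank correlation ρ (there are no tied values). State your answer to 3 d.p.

Rank fibre: 3, 2, 5, 6, 7, 4, 1
Rank cholesterol: 2, 3, 7, 1, 4, 5, 6
d = rank(fibre) − rank(cholesterol): 1, -1, -2, 5, 3, -1, -5; Σd² = 66
ρ = 1 − 6Σd² / [n(n²−1)] = 1 − 6×66 / (7×48) = 1 − 396/336 ≈ -0.179

-0.179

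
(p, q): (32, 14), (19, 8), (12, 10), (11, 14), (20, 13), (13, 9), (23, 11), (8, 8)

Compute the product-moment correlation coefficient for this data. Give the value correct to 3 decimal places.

n = 8, Σp = 138, Σq = 87, Σp² = 2812, Σq² = 991, Σpq = 1568
nΣpq − ΣpΣq = 12544 − 12006 = 538
nΣp² − (Σp)² = 22496 − 19044 = 3452; nΣq² − (Σq)² = 7928 − 7569 = 359
r = 538 / √(3452 × 359) = 538 / 1113.2241 ≈ 0.483

0.483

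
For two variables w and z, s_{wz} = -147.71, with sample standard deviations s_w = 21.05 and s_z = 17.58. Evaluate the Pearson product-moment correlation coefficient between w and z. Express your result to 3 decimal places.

r = Cov(w,z) / (s_w · s_z) = -147.71 / (21.05 × 17.58)
  = -147.71 / 370.0590 ≈ -0.399

-0.399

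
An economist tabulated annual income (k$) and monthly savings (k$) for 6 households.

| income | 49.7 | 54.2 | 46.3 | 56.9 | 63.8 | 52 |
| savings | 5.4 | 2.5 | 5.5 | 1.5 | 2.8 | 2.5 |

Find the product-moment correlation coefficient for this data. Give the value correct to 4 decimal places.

n = 6, Σx = 322.9, Σy = 20.2, Σx² = 17563.47, Σy² = 82, Σxy = 1052.52
nΣxy − ΣxΣy = 6315.12 − 6522.58 = -207.46
nΣx² − (Σx)² = 105380.82 − 104264.41 = 1116.41; nΣy² − (Σy)² = 492 − 408.04 = 83.96
r = -207.46 / √(1116.41 × 83.96) = -207.46 / 306.1597 ≈ -0.6776

-0.6776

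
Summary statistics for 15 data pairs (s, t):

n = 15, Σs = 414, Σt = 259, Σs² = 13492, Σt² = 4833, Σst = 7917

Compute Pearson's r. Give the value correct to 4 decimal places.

0.8902

r = (nΣst − ΣsΣt) / √[(nΣs² − (Σs)²)(nΣt² − (Σt)²)]
Numerator: 15×7917 − 414×259 = 11529
Denominator: √[(202380 − 171396)(72495 − 67081)] = √[30984 × 5414] = 12951.7325
r = 11529 / 12951.7325 ≈ 0.8902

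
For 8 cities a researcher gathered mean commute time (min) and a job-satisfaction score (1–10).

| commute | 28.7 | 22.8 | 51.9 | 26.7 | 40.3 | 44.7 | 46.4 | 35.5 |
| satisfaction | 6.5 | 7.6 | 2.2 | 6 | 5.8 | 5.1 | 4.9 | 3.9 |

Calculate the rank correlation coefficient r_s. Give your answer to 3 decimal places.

-0.833

Rank commute: 3, 1, 8, 2, 5, 6, 7, 4
Rank satisfaction: 7, 8, 1, 6, 5, 4, 3, 2
d = rank(commute) − rank(satisfaction): -4, -7, 7, -4, 0, 2, 4, 2; Σd² = 154
ρ = 1 − 6Σd² / [n(n²−1)] = 1 − 6×154 / (8×63) = 1 − 924/504 ≈ -0.833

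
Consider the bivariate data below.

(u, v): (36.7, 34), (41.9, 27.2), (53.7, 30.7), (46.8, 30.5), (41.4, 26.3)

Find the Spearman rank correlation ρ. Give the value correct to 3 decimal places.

Rank u: 1, 3, 5, 4, 2
Rank v: 5, 2, 4, 3, 1
d = rank(u) − rank(v): -4, 1, 1, 1, 1; Σd² = 20
ρ = 1 − 6Σd² / [n(n²−1)] = 1 − 6×20 / (5×24) = 1 − 120/120 ≈ 0.000

0.000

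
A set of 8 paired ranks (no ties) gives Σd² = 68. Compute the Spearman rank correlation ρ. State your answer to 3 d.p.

ρ = 1 − 6Σd² / [n(n²−1)] = 1 − 6×68 / (8×63)
  = 1 − 408/504 = 1 − 0.8095 ≈ 0.190

0.190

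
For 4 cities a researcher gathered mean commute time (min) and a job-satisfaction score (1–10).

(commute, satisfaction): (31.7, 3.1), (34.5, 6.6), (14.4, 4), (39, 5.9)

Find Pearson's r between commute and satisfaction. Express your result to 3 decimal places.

n = 4, Σx = 119.6, Σy = 19.6, Σx² = 3923.5, Σy² = 103.98, Σxy = 613.67
nΣxy − ΣxΣy = 2454.68 − 2344.16 = 110.52
nΣx² − (Σx)² = 15694 − 14304.16 = 1389.84; nΣy² − (Σy)² = 415.92 − 384.16 = 31.76
r = 110.52 / √(1389.84 × 31.76) = 110.52 / 210.0984 ≈ 0.526

0.526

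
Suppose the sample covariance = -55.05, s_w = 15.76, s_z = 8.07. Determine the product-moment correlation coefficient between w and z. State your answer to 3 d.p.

-0.433

r = Cov(w,z) / (s_w · s_z) = -55.05 / (15.76 × 8.07)
  = -55.05 / 127.1832 ≈ -0.433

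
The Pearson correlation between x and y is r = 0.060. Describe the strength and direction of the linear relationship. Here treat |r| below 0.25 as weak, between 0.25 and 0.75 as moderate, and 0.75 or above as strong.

r = 0.060 > 0 so the relationship is positive.
|r| = 0.060, which falls in the weak range.

weak positive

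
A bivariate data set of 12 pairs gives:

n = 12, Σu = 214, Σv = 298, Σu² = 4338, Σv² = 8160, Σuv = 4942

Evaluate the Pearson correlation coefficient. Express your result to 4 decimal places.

-0.5915

r = (nΣuv − ΣuΣv) / √[(nΣu² − (Σu)²)(nΣv² − (Σv)²)]
Numerator: 12×4942 − 214×298 = -4468
Denominator: √[(52056 − 45796)(97920 − 88804)] = √[6260 × 9116] = 7554.2147
r = -4468 / 7554.2147 ≈ -0.5915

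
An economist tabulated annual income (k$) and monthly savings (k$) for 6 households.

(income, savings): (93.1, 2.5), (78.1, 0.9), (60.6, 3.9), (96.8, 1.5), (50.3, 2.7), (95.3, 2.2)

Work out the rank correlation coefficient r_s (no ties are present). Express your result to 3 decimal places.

Rank income: 4, 3, 2, 6, 1, 5
Rank savings: 4, 1, 6, 2, 5, 3
d = rank(income) − rank(savings): 0, 2, -4, 4, -4, 2; Σd² = 56
ρ = 1 − 6Σd² / [n(n²−1)] = 1 − 6×56 / (6×35) = 1 − 336/210 ≈ -0.600

-0.600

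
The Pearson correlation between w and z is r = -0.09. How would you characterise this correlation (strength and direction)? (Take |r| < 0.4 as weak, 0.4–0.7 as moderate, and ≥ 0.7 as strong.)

weak negative

r = -0.09 < 0 so the relationship is negative.
|r| = 0.09, which falls in the weak range.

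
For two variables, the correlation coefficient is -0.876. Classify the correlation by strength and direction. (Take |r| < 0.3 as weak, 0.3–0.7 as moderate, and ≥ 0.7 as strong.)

r = -0.876 < 0 so the relationship is negative.
|r| = 0.876, which falls in the strong range.

strong negative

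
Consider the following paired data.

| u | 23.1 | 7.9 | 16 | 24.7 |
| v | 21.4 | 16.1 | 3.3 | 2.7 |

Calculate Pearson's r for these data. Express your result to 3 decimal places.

n = 4, Σu = 71.7, Σv = 43.5, Σu² = 1462.11, Σv² = 735.35, Σuv = 741.02
nΣuv − ΣuΣv = 2964.08 − 3118.95 = -154.87
nΣu² − (Σu)² = 5848.44 − 5140.89 = 707.55; nΣv² − (Σv)² = 2941.4 − 1892.25 = 1049.15
r = -154.87 / √(707.55 × 1049.15) = -154.87 / 861.5835 ≈ -0.180

-0.180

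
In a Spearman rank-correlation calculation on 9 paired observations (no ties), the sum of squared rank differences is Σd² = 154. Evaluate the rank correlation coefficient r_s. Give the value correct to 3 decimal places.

-0.283

ρ = 1 − 6Σd² / [n(n²−1)] = 1 − 6×154 / (9×80)
  = 1 − 924/720 = 1 − 1.2833 ≈ -0.283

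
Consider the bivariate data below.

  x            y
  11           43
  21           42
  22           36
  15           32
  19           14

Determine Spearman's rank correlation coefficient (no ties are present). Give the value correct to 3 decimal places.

Rank x: 1, 4, 5, 2, 3
Rank y: 5, 4, 3, 2, 1
d = rank(x) − rank(y): -4, 0, 2, 0, 2; Σd² = 24
ρ = 1 − 6Σd² / [n(n²−1)] = 1 − 6×24 / (5×24) = 1 − 144/120 ≈ -0.200

-0.200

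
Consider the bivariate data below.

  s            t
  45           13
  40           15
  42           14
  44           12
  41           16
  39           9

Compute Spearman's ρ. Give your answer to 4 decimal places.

Rank s: 6, 2, 4, 5, 3, 1
Rank t: 3, 5, 4, 2, 6, 1
d = rank(s) − rank(t): 3, -3, 0, 3, -3, 0; Σd² = 36
ρ = 1 − 6Σd² / [n(n²−1)] = 1 − 6×36 / (6×35) = 1 − 216/210 ≈ -0.0286

-0.0286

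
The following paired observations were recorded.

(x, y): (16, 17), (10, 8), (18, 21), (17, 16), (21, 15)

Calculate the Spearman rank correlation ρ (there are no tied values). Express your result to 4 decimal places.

0.3000

Rank x: 2, 1, 4, 3, 5
Rank y: 4, 1, 5, 3, 2
d = rank(x) − rank(y): -2, 0, -1, 0, 3; Σd² = 14
ρ = 1 − 6Σd² / [n(n²−1)] = 1 − 6×14 / (5×24) = 1 − 84/120 ≈ 0.3000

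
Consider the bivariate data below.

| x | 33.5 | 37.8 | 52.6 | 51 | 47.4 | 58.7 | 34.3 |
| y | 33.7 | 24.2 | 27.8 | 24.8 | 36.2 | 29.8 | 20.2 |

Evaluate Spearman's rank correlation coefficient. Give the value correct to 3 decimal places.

0.143

Rank x: 1, 3, 6, 5, 4, 7, 2
Rank y: 6, 2, 4, 3, 7, 5, 1
d = rank(x) − rank(y): -5, 1, 2, 2, -3, 2, 1; Σd² = 48
ρ = 1 − 6Σd² / [n(n²−1)] = 1 − 6×48 / (7×48) = 1 − 288/336 ≈ 0.143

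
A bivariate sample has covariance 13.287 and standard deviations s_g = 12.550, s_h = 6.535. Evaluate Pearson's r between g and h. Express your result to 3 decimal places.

0.162

r = Cov(g,h) / (s_g · s_h) = 13.287 / (12.550 × 6.535)
  = 13.287 / 82.0143 ≈ 0.162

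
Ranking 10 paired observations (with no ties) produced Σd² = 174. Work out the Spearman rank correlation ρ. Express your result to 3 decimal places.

-0.055

ρ = 1 − 6Σd² / [n(n²−1)] = 1 − 6×174 / (10×99)
  = 1 − 1044/990 = 1 − 1.0545 ≈ -0.055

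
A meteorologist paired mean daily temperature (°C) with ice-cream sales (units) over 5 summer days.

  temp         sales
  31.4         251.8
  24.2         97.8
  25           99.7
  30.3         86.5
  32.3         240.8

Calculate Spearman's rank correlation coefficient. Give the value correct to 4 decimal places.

0.6000

Rank temp: 4, 1, 2, 3, 5
Rank sales: 5, 2, 3, 1, 4
d = rank(temp) − rank(sales): -1, -1, -1, 2, 1; Σd² = 8
ρ = 1 − 6Σd² / [n(n²−1)] = 1 − 6×8 / (5×24) = 1 − 48/120 ≈ 0.6000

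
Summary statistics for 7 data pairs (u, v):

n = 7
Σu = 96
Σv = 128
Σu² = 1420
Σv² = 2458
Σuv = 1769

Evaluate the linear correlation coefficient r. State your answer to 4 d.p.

0.1231

r = (nΣuv − ΣuΣv) / √[(nΣu² − (Σu)²)(nΣv² − (Σv)²)]
Numerator: 7×1769 − 96×128 = 95
Denominator: √[(9940 − 9216)(17206 − 16384)] = √[724 × 822] = 771.4454
r = 95 / 771.4454 ≈ 0.1231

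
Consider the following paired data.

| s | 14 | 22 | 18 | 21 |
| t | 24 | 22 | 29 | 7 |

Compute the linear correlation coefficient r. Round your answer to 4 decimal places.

-0.4750

n = 4, Σs = 75, Σt = 82, Σs² = 1445, Σt² = 1950, Σst = 1489
nΣst − ΣsΣt = 5956 − 6150 = -194
nΣs² − (Σs)² = 5780 − 5625 = 155; nΣt² − (Σt)² = 7800 − 6724 = 1076
r = -194 / √(155 × 1076) = -194 / 408.3871 ≈ -0.4750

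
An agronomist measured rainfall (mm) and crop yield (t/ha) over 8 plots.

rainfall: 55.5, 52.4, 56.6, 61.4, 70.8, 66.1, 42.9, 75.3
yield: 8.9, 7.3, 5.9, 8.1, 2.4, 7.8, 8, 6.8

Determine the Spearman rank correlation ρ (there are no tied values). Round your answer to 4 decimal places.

Rank rainfall: 3, 2, 4, 5, 7, 6, 1, 8
Rank yield: 8, 4, 2, 7, 1, 5, 6, 3
d = rank(rainfall) − rank(yield): -5, -2, 2, -2, 6, 1, -5, 5; Σd² = 124
ρ = 1 − 6Σd² / [n(n²−1)] = 1 − 6×124 / (8×63) = 1 − 744/504 ≈ -0.4762

-0.4762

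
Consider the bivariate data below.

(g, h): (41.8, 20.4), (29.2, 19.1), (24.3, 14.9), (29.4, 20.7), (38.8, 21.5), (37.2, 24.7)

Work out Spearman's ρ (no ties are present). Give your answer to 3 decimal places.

Rank g: 6, 2, 1, 3, 5, 4
Rank h: 3, 2, 1, 4, 5, 6
d = rank(g) − rank(h): 3, 0, 0, -1, 0, -2; Σd² = 14
ρ = 1 − 6Σd² / [n(n²−1)] = 1 − 6×14 / (6×35) = 1 − 84/210 ≈ 0.600

0.600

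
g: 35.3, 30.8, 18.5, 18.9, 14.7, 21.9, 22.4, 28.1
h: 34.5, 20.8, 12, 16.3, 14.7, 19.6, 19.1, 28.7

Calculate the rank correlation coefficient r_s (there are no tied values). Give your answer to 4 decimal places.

0.9286

Rank g: 8, 7, 2, 3, 1, 4, 5, 6
Rank h: 8, 6, 1, 3, 2, 5, 4, 7
d = rank(g) − rank(h): 0, 1, 1, 0, -1, -1, 1, -1; Σd² = 6
ρ = 1 − 6Σd² / [n(n²−1)] = 1 − 6×6 / (8×63) = 1 − 36/504 ≈ 0.9286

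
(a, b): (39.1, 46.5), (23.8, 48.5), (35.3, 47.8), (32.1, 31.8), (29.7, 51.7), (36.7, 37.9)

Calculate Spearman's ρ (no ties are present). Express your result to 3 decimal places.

-0.543

Rank a: 6, 1, 4, 3, 2, 5
Rank b: 3, 5, 4, 1, 6, 2
d = rank(a) − rank(b): 3, -4, 0, 2, -4, 3; Σd² = 54
ρ = 1 − 6Σd² / [n(n²−1)] = 1 − 6×54 / (6×35) = 1 − 324/210 ≈ -0.543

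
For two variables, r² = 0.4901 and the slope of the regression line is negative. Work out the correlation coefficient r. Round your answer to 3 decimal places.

-0.700

|r| = √0.4901 = 0.700
The association is negative, so r = −0.700.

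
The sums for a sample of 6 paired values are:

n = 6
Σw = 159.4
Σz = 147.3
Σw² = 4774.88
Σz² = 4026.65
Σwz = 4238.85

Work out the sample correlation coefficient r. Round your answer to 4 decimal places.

0.6915

r = (nΣwz − ΣwΣz) / √[(nΣw² − (Σw)²)(nΣz² − (Σz)²)]
Numerator: 6×4238.85 − 159.4×147.3 = 1953.48
Denominator: √[(28649.28 − 25408.36)(24159.9 − 21697.29)] = √[3240.92 × 2462.61] = 2825.0880
r = 1953.48 / 2825.0880 ≈ 0.6915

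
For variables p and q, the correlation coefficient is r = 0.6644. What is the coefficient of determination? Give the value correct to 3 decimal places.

r² = (0.6644)² = 0.441

0.441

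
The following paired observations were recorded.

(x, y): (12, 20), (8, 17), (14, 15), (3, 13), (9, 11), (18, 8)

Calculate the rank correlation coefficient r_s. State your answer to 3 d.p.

Rank x: 4, 2, 5, 1, 3, 6
Rank y: 6, 5, 4, 3, 2, 1
d = rank(x) − rank(y): -2, -3, 1, -2, 1, 5; Σd² = 44
ρ = 1 − 6Σd² / [n(n²−1)] = 1 − 6×44 / (6×35) = 1 − 264/210 ≈ -0.257

-0.257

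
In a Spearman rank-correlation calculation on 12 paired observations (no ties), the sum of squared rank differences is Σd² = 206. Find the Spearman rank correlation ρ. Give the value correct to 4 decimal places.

ρ = 1 − 6Σd² / [n(n²−1)] = 1 − 6×206 / (12×143)
  = 1 − 1236/1716 = 1 − 0.72028 ≈ 0.2797

0.2797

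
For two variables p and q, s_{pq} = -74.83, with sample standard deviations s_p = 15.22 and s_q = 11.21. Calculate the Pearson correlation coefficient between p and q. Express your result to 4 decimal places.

r = Cov(p,q) / (s_p · s_q) = -74.83 / (15.22 × 11.21)
  = -74.83 / 170.6162 ≈ -0.4386

-0.4386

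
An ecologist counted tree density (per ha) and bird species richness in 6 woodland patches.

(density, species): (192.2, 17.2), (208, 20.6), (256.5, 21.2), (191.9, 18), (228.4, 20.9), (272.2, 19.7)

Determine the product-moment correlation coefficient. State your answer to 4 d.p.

0.6266

n = 6, Σx = 1349.2, Σy = 117.6, Σx² = 309082.1, Σy² = 2318.54, Σxy = 26618.54
nΣxy − ΣxΣy = 159711.24 − 158665.92 = 1045.32
nΣx² − (Σx)² = 1854492.6 − 1820340.64 = 34151.96; nΣy² − (Σy)² = 13911.24 − 13829.76 = 81.48
r = 1045.32 / √(34151.96 × 81.48) = 1045.32 / 1668.1432 ≈ 0.6266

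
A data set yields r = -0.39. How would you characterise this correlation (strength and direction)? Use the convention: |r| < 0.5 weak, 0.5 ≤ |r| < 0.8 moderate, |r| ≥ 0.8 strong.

weak negative

r = -0.39 < 0 so the relationship is negative.
|r| = 0.39, which falls in the weak range.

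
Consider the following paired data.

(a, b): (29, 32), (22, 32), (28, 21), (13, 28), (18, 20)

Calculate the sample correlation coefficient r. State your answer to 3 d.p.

0.115

n = 5, Σa = 110, Σb = 133, Σa² = 2602, Σb² = 3673, Σab = 2944
nΣab − ΣaΣb = 14720 − 14630 = 90
nΣa² − (Σa)² = 13010 − 12100 = 910; nΣb² − (Σb)² = 18365 − 17689 = 676
r = 90 / √(910 × 676) = 90 / 784.3214 ≈ 0.115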